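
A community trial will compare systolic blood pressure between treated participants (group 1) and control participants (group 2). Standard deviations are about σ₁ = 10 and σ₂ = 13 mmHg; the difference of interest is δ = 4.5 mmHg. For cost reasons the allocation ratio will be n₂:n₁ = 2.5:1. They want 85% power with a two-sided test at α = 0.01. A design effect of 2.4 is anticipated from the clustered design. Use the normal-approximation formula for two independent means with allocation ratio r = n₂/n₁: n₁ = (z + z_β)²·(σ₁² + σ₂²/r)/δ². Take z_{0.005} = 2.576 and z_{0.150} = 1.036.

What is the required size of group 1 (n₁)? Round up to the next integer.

n₁ = (z_{α/2} + z_β)² · (σ₁² + σ₂²/r) / δ²
   = (2.576 + 1.036)² · (10² + 13²/2.5) / 4.5²
   = 13.0465 · (100 + 67.6) / 20.25
   = 13.0465 · 167.6 / 20.25
   = 107.98
Design effect: 2.4 × 107.98 = 259.15.
Round up → n₁ = 260; n₂ = r·n₁ = 2.5 × 260 = 650.

n₁ = 260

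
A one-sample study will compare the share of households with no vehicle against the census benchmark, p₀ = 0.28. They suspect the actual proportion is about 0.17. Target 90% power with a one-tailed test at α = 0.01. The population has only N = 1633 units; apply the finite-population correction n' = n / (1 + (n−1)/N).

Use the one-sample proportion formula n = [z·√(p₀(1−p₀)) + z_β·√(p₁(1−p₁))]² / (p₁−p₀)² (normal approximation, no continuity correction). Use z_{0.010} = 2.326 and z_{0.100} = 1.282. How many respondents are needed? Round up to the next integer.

n = 173

n = [z_α·√(p₀q₀) + z_β·√(p₁q₁)]² / (p₁ − p₀)²
  = [2.326·√(0.28·0.72) + 1.282·√(0.17·0.83)]² / (-0.11)²
  = [2.326·0.4490 + 1.282·0.3756]² / 0.0121
  = [1.5259]² / 0.0121
  = 192.44
Finite-population correction (N = 1633): 192.44 / (1 + (192.44 − 1)/1633) = 172.24.
Round up → n = 173.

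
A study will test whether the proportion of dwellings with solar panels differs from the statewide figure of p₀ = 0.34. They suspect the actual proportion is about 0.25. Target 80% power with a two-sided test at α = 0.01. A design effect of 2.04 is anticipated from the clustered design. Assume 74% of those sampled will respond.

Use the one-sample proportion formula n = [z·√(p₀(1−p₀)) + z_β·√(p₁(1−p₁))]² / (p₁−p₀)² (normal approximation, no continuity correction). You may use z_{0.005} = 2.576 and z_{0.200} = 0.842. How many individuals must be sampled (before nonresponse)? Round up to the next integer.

n = 855

n = [z_{α/2}·√(p₀q₀) + z_β·√(p₁q₁)]² / (p₁ − p₀)²
  = [2.576·√(0.34·0.66) + 0.842·√(0.25·0.75)]² / (-0.09)²
  = [2.576·0.4737 + 0.842·0.4330]² / 0.0081
  = [1.5849]² / 0.0081
  = 310.10
Design effect: 2.04 × 310.10 = 632.61.
Adjust for 74% response: 632.61 / 0.74 = 854.87.
Round up → n = 855.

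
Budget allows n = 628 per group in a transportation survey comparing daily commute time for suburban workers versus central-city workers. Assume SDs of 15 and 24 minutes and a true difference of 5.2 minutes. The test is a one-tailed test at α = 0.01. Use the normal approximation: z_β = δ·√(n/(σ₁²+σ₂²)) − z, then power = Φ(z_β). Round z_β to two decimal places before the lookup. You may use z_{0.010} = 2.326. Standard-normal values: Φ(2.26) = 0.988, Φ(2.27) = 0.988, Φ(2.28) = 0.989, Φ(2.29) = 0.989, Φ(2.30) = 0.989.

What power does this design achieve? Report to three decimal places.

Power ≈ 0.989

z_β = δ·√(n/(σ₁²+σ₂²)) − z_α
    = 5.2 · √(628/801) − 2.326
    = 5.2 · 0.88545 − 2.326
    = 4.6043 − 2.326 = 2.2783 → 2.28
Power = Φ(2.28) = 0.989.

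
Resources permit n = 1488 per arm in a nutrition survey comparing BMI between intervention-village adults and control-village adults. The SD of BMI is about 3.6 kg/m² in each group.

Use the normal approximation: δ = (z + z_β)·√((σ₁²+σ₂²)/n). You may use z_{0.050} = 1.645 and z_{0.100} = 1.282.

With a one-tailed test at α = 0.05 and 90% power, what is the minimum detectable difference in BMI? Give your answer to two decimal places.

δ = (z_α + z_β) · √((σ₁²+σ₂²)/n)
  = (1.645 + 1.282) · √(25.92/1488)
  = 2.927 · √0.01742
  = 2.927 · 0.1320
  = 0.3863

Minimum detectable difference ≈ 0.39 kg/m²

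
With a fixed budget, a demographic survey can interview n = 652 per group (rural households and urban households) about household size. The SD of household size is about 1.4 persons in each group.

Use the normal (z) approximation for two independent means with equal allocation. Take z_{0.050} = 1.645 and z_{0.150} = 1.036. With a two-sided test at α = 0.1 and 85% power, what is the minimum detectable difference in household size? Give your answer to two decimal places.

δ = (z_{α/2} + z_β) · √((σ₁²+σ₂²)/n)
  = (1.645 + 1.036) · √(3.92/652)
  = 2.681 · √0.00601
  = 2.681 · 0.0775
  = 0.2079

Minimum detectable difference ≈ 0.21 persons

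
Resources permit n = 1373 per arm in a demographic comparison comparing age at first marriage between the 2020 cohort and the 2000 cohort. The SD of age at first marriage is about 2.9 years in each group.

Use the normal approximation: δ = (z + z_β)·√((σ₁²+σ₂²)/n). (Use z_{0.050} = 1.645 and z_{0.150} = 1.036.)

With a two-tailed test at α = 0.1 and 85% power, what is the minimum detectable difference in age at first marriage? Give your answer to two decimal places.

δ = (z_{α/2} + z_β) · √((σ₁²+σ₂²)/n)
  = (1.645 + 1.036) · √(16.82/1373)
  = 2.681 · √0.01225
  = 2.681 · 0.1107
  = 0.2967

Minimum detectable difference ≈ 0.30 years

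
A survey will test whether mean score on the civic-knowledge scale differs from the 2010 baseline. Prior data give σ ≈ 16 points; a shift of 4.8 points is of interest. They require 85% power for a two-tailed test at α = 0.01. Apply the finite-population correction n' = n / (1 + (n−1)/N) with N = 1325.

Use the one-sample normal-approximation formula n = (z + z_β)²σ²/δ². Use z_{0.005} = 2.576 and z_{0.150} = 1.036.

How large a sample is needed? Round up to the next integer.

n = 131

n = (z_{α/2} + z_β)² · σ² / δ²
  = (2.576 + 1.036)² · 16² / 4.8²
  = 13.0465 · 256 / 23.04
  = 144.96
Finite-population correction (N = 1325): 144.96 / (1 + (144.96 − 1)/1325) = 130.76.
Round up → n = 131.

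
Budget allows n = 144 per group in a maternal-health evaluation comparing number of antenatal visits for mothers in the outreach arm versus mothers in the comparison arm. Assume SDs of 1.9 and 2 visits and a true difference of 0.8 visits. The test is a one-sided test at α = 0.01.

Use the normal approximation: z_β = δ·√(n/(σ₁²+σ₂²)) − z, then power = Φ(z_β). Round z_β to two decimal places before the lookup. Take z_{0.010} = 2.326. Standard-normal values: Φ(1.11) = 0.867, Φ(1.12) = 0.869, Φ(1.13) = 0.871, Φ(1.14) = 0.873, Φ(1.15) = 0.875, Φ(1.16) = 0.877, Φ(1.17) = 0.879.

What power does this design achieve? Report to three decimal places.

Power ≈ 0.875

z_β = δ·√(n/(σ₁²+σ₂²)) − z_α
    = 0.8 · √(144/7.61) − 2.326
    = 0.8 · 4.35000 − 2.326
    = 3.4800 − 2.326 = 1.1540 → 1.15
Power = Φ(1.15) = 0.875.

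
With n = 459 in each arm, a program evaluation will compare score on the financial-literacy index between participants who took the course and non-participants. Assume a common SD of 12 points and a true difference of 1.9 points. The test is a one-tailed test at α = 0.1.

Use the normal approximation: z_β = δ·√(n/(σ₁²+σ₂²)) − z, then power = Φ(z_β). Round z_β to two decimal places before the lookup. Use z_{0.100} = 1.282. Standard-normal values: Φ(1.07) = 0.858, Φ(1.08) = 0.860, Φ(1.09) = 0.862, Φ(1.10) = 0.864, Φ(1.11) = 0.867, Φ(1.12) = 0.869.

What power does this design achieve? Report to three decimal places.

Power ≈ 0.869

z_β = δ·√(n/(σ₁²+σ₂²)) − z_α
    = 1.9 · √(459/288) − 1.282
    = 1.9 · 1.26244 − 1.282
    = 2.3986 − 1.282 = 1.1166 → 1.12
Power = Φ(1.12) = 0.869.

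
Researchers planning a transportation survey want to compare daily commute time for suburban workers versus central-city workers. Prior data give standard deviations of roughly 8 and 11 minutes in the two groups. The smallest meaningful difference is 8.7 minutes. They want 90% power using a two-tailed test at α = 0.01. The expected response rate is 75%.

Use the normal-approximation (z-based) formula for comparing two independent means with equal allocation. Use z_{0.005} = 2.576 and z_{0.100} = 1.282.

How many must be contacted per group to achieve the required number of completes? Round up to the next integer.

n = 49 per group

n = (z_{α/2} + z_β)² · (σ₁² + σ₂²) / δ²
  = (2.576 + 1.282)² · (8² + 11² = 185) / 8.7²
  = 14.8842 · 185 / 75.69
  = 36.38
Adjust for 75% response: 36.38 / 0.75 = 48.51.
Round up → n = 49 per group.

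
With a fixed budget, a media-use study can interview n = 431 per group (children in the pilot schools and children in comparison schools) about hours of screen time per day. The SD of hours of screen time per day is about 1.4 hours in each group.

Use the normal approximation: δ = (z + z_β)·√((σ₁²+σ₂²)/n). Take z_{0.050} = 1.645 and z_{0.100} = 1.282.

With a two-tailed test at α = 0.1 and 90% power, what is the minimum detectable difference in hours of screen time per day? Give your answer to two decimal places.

Minimum detectable difference ≈ 0.28 hours

δ = (z_{α/2} + z_β) · √((σ₁²+σ₂²)/n)
  = (1.645 + 1.282) · √(3.92/431)
  = 2.927 · √0.0091
  = 2.927 · 0.0954
  = 0.2791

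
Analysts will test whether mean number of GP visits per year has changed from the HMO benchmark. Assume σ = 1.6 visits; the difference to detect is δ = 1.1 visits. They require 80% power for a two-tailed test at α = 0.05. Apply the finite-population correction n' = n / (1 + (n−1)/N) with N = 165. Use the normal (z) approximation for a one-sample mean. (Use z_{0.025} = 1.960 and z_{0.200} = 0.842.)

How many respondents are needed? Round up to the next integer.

n = (z_{α/2} + z_β)² · σ² / δ²
  = (1.960 + 0.842)² · 1.6² / 1.1²
  = 7.8512 · 2.56 / 1.21
  = 16.61
Finite-population correction (N = 165): 16.61 / (1 + (16.61 − 1)/165) = 15.18.
Round up → n = 16.

n = 16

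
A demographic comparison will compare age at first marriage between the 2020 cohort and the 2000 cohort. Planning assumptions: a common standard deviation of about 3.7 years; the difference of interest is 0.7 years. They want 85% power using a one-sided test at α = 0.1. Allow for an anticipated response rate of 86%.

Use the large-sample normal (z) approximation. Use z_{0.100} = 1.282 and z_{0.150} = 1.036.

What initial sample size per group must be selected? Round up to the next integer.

n = (z_α + z_β)² · (σ₁² + σ₂²) / δ²
  = (1.282 + 1.036)² · (2·3.7² = 27.38) / 0.7²
  = 5.3731 · 27.38 / 0.49
  = 300.24
Adjust for 86% response: 300.24 / 0.86 = 349.11.
Round up → n = 350 per group.

n = 350 per group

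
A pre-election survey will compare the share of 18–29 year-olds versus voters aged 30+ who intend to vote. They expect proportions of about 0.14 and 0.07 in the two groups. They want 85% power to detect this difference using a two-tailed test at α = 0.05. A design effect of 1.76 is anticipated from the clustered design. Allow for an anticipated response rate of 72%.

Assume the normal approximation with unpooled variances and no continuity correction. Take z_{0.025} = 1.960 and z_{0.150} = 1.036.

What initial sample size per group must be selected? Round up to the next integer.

n = 831 per group

n = (z_{α/2} + z_β)² · [p₁(1−p₁) + p₂(1−p₂)] / (p₁ − p₂)²
  = (1.960 + 1.036)² · (0.14·0.86 + 0.07·0.93) / (0.07)²
  = (2.996)² · (0.1204 + 0.0651) / 0.0049
  = 8.9760 · 0.1855 / 0.0049
  = 339.81
Design effect: 1.76 × 339.81 = 598.06.
Adjust for 72% response: 598.06 / 0.72 = 830.64.
Round up → n = 831 per group.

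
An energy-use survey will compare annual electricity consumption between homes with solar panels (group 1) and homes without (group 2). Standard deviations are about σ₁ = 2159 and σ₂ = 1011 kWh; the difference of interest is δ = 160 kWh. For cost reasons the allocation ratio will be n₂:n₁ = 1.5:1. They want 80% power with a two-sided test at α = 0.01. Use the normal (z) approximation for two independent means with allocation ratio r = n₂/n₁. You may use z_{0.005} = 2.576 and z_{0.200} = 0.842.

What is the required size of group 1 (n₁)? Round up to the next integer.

n₁ = 2439

n₁ = (z_{α/2} + z_β)² · (σ₁² + σ₂²/r) / δ²
   = (2.576 + 0.842)² · (2159² + 1011²/1.5) / 160²
   = 11.6827 · (4661281 + 681414) / 25600
   = 11.6827 · 5342695 / 25600
   = 2438.17
Round up → n₁ = 2439; n₂ = r·n₁ = 1.5 × 2439 = 3659.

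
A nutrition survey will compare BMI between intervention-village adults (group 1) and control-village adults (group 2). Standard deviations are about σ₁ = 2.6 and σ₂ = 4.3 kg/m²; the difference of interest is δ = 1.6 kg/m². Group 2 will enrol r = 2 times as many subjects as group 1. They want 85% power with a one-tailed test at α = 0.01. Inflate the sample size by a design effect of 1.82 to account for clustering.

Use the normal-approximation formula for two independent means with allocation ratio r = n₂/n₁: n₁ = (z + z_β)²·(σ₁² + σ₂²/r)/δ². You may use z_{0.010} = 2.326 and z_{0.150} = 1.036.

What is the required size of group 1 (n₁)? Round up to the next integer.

n₁ = (z_α + z_β)² · (σ₁² + σ₂²/r) / δ²
   = (2.326 + 1.036)² · (2.6² + 4.3²/2) / 1.6²
   = 11.3030 · (6.76 + 9.245) / 2.56
   = 11.3030 · 16.005 / 2.56
   = 70.67
Design effect: 1.82 × 70.67 = 128.61.
Round up → n₁ = 129; n₂ = r·n₁ = 2 × 129 = 258.

n₁ = 129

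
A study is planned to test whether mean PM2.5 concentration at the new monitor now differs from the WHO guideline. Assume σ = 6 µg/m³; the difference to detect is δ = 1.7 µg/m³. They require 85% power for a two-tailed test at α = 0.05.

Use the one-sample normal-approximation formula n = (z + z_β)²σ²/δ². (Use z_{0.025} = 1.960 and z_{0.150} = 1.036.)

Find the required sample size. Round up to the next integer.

n = 112

n = (z_{α/2} + z_β)² · σ² / δ²
  = (1.960 + 1.036)² · 6² / 1.7²
  = 8.9760 · 36 / 2.89
  = 111.81
Round up → n = 112.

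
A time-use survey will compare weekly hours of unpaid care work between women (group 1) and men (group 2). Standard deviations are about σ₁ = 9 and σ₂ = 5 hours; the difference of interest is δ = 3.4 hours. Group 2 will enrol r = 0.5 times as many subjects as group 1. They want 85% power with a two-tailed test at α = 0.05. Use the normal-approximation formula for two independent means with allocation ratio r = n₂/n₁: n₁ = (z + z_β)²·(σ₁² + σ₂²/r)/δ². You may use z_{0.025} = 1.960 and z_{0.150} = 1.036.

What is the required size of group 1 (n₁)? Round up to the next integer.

n₁ = (z_{α/2} + z_β)² · (σ₁² + σ₂²/r) / δ²
   = (1.960 + 1.036)² · (9² + 5²/0.5) / 3.4²
   = 8.9760 · (81 + 50) / 11.56
   = 8.9760 · 131 / 11.56
   = 101.72
Round up → n₁ = 102; n₂ = r·n₁ = 0.5 × 102 = 51.

n₁ = 102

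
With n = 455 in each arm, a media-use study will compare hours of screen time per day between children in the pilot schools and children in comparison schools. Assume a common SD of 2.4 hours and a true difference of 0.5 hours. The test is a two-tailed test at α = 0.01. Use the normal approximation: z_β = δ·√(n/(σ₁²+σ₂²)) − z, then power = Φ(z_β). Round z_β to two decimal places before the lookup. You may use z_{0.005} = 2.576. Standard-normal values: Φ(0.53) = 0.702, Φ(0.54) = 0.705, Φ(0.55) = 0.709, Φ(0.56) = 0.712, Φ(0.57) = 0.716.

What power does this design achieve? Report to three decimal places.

Power ≈ 0.716

z_β = δ·√(n/(σ₁²+σ₂²)) − z_{α/2}
    = 0.5 · √(455/11.52) − 2.576
    = 0.5 · 6.28463 − 2.576
    = 3.1423 − 2.576 = 0.5663 → 0.57
Power = Φ(0.57) = 0.716.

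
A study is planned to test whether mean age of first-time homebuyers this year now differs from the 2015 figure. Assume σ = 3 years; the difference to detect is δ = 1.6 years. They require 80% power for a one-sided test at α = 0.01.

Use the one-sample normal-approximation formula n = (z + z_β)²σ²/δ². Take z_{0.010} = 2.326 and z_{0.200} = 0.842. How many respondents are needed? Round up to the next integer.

n = (z_α + z_β)² · σ² / δ²
  = (2.326 + 0.842)² · 3² / 1.6²
  = 10.0362 · 9 / 2.56
  = 35.28
Round up → n = 36.

n = 36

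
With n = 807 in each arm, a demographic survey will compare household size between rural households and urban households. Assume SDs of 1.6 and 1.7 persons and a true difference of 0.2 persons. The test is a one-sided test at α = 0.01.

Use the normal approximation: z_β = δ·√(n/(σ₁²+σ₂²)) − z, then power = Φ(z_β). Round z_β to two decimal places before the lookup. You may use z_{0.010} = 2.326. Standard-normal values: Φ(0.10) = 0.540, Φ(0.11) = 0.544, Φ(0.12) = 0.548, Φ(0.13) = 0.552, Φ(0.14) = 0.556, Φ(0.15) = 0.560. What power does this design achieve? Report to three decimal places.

z_β = δ·√(n/(σ₁²+σ₂²)) − z_α
    = 0.2 · √(807/5.45) − 2.326
    = 0.2 · 12.16854 − 2.326
    = 2.4337 − 2.326 = 0.1077 → 0.11
Power = Φ(0.11) = 0.544.

Power ≈ 0.544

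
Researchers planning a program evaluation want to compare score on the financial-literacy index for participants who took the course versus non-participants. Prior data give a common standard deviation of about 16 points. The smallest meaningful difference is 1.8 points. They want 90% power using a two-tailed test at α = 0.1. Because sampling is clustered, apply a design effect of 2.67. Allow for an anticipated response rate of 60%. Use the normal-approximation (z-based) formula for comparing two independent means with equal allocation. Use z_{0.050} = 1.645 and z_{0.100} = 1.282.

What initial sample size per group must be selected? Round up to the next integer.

n = 6025 per group

n = (z_{α/2} + z_β)² · (σ₁² + σ₂²) / δ²
  = (1.645 + 1.282)² · (2·16² = 512) / 1.8²
  = 8.5673 · 512 / 3.24
  = 1353.85
Design effect: 2.67 × 1353.85 = 3614.78.
Adjust for 60% response: 3614.78 / 0.60 = 6024.63.
Round up → n = 6025 per group.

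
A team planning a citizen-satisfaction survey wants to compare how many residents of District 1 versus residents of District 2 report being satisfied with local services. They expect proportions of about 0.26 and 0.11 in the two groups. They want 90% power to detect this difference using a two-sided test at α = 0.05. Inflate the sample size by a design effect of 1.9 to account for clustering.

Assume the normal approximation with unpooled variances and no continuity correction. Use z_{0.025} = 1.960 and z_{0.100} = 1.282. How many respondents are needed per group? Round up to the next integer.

n = (z_{α/2} + z_β)² · [p₁(1−p₁) + p₂(1−p₂)] / (p₁ − p₂)²
  = (1.960 + 1.282)² · (0.26·0.74 + 0.11·0.89) / (0.15)²
  = (3.242)² · (0.1924 + 0.0979) / 0.0225
  = 10.5106 · 0.2903 / 0.0225
  = 135.61
Design effect: 1.9 × 135.61 = 257.66.
Round up → n = 258 per group.

n = 258 per group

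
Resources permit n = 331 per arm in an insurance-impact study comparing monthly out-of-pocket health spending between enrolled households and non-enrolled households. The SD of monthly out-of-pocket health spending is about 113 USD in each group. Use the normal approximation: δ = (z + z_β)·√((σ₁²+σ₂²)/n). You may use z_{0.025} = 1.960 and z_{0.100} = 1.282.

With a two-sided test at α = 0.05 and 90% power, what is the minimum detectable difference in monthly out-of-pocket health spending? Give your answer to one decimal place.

δ = (z_{α/2} + z_β) · √((σ₁²+σ₂²)/n)
  = (1.960 + 1.282) · √(25538/331)
  = 3.242 · √77.1541
  = 3.242 · 8.7837
  = 28.4769

Minimum detectable difference ≈ 28.5 USD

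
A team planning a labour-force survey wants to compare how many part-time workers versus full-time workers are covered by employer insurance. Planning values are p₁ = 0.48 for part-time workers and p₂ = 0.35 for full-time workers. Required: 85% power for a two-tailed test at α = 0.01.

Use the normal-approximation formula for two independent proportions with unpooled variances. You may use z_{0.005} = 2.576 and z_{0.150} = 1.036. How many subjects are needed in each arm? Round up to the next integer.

n = 369 per group

n = (z_{α/2} + z_β)² · [p₁(1−p₁) + p₂(1−p₂)] / (p₁ − p₂)²
  = (2.576 + 1.036)² · (0.48·0.52 + 0.35·0.65) / (0.13)²
  = (3.612)² · (0.2496 + 0.2275) / 0.0169
  = 13.0465 · 0.4771 / 0.0169
  = 368.31
Round up → n = 369 per group.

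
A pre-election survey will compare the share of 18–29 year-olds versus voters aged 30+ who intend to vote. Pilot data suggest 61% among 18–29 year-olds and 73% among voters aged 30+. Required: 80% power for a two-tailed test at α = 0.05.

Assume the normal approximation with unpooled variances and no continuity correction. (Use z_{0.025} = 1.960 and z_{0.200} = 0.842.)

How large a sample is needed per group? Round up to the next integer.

n = (z_{α/2} + z_β)² · [p₁(1−p₁) + p₂(1−p₂)] / (p₁ − p₂)²
  = (1.960 + 0.842)² · (0.61·0.39 + 0.73·0.27) / (-0.12)²
  = (2.802)² · (0.2379 + 0.1971) / 0.0144
  = 7.8512 · 0.4350 / 0.0144
  = 237.17
Round up → n = 238 per group.

n = 238 per group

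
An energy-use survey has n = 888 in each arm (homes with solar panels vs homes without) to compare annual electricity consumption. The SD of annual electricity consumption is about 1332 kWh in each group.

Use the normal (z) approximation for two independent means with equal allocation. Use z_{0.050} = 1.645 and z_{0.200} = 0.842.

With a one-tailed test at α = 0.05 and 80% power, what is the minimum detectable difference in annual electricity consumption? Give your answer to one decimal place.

Minimum detectable difference ≈ 157.2 kWh

δ = (z_α + z_β) · √((σ₁²+σ₂²)/n)
  = (1.645 + 0.842) · √(3548448/888)
  = 2.487 · √3996
  = 2.487 · 63.2139
  = 157.2130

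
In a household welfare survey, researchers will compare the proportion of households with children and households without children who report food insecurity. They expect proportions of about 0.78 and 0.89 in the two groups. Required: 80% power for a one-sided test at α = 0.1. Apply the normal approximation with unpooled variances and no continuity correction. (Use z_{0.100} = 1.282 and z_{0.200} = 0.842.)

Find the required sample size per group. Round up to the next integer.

n = (z_α + z_β)² · [p₁(1−p₁) + p₂(1−p₂)] / (p₁ − p₂)²
  = (1.282 + 0.842)² · (0.78·0.22 + 0.89·0.11) / (-0.11)²
  = (2.124)² · (0.1716 + 0.0979) / 0.0121
  = 4.5114 · 0.2695 / 0.0121
  = 100.48
Round up → n = 101 per group.

n = 101 per group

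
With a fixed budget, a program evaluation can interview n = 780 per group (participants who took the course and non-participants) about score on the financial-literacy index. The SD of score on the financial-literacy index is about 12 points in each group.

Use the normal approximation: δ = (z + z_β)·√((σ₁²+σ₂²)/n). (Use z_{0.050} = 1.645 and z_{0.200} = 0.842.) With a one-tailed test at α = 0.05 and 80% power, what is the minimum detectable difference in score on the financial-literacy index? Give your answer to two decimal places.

δ = (z_α + z_β) · √((σ₁²+σ₂²)/n)
  = (1.645 + 0.842) · √(288/780)
  = 2.487 · √0.36923
  = 2.487 · 0.6076
  = 1.5112

Minimum detectable difference ≈ 1.51 points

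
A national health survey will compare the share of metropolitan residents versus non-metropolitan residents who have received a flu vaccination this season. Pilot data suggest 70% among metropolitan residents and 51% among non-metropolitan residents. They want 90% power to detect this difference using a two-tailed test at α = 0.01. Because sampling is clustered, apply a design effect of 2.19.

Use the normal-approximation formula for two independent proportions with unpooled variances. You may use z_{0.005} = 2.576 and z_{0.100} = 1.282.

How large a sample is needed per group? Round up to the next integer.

n = (z_{α/2} + z_β)² · [p₁(1−p₁) + p₂(1−p₂)] / (p₁ − p₂)²
  = (2.576 + 1.282)² · (0.70·0.30 + 0.51·0.49) / (0.19)²
  = (3.858)² · (0.2100 + 0.2499) / 0.0361
  = 14.8842 · 0.4599 / 0.0361
  = 189.62
Design effect: 2.19 × 189.62 = 415.26.
Round up → n = 416 per group.

n = 416 per group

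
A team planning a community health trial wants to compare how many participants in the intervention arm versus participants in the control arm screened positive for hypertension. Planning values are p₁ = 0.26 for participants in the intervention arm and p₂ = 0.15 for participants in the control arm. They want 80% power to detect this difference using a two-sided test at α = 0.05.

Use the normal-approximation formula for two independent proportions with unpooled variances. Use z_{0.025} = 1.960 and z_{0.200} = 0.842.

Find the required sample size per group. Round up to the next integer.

n = (z_{α/2} + z_β)² · [p₁(1−p₁) + p₂(1−p₂)] / (p₁ − p₂)²
  = (1.960 + 0.842)² · (0.26·0.74 + 0.15·0.85) / (0.11)²
  = (2.802)² · (0.1924 + 0.1275) / 0.0121
  = 7.8512 · 0.3199 / 0.0121
  = 207.57
Round up → n = 208 per group.

n = 208 per group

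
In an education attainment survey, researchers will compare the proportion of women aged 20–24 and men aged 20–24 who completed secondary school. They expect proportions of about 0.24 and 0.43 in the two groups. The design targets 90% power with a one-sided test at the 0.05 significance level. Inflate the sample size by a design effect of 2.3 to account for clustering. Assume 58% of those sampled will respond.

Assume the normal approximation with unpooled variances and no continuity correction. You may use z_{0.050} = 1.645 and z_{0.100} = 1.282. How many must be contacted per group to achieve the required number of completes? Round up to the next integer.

n = 403 per group

n = (z_α + z_β)² · [p₁(1−p₁) + p₂(1−p₂)] / (p₁ − p₂)²
  = (1.645 + 1.282)² · (0.24·0.76 + 0.43·0.57) / (-0.19)²
  = (2.927)² · (0.1824 + 0.2451) / 0.0361
  = 8.5673 · 0.4275 / 0.0361
  = 101.46
Design effect: 2.3 × 101.46 = 233.35.
Adjust for 58% response: 233.35 / 0.58 = 402.32.
Round up → n = 403 per group.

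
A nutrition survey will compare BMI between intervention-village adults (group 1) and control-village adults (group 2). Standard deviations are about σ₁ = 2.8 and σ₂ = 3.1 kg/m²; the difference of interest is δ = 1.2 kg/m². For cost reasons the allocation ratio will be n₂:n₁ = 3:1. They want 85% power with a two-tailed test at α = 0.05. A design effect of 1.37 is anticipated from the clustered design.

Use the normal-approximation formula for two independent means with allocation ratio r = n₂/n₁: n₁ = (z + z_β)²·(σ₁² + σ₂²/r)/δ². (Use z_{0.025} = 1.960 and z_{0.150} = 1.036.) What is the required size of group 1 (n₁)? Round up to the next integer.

n₁ = 95

n₁ = (z_{α/2} + z_β)² · (σ₁² + σ₂²/r) / δ²
   = (1.960 + 1.036)² · (2.8² + 3.1²/3) / 1.2²
   = 8.9760 · (7.84 + 3.2033) / 1.44
   = 8.9760 · 11.0433 / 1.44
   = 68.84
Design effect: 1.37 × 68.84 = 94.31.
Round up → n₁ = 95; n₂ = r·n₁ = 3 × 95 = 285.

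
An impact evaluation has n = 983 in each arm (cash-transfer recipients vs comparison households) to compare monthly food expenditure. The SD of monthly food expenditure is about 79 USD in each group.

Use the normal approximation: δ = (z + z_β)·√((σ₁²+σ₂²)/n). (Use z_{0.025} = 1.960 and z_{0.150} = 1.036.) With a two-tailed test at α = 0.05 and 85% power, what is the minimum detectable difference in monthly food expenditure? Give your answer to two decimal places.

Minimum detectable difference ≈ 10.68 USD

δ = (z_{α/2} + z_β) · √((σ₁²+σ₂²)/n)
  = (1.960 + 1.036) · √(12482/983)
  = 2.996 · √12.6979
  = 2.996 · 3.5634
  = 10.6760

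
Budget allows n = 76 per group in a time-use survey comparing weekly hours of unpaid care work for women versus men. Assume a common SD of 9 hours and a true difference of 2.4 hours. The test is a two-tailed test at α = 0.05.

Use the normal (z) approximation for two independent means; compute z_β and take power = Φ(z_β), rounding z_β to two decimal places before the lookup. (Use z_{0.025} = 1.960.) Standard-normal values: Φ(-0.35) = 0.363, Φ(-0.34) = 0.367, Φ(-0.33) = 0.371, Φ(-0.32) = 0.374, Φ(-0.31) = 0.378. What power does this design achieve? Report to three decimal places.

z_β = δ·√(n/(σ₁²+σ₂²)) − z_{α/2}
    = 2.4 · √(76/162) − 1.960
    = 2.4 · 0.68493 − 1.960
    = 1.6438 − 1.960 = -0.3162 → -0.32
Power = Φ(-0.32) = 0.374.

Power ≈ 0.374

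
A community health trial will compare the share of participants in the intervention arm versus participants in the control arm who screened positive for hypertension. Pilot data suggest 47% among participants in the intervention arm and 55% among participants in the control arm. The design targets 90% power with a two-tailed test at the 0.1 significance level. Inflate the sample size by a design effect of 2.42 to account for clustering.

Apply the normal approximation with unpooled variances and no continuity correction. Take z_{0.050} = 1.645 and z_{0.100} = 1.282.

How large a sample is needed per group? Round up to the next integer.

n = 1609 per group

n = (z_{α/2} + z_β)² · [p₁(1−p₁) + p₂(1−p₂)] / (p₁ − p₂)²
  = (1.645 + 1.282)² · (0.47·0.53 + 0.55·0.45) / (-0.08)²
  = (2.927)² · (0.2491 + 0.2475) / 0.0064
  = 8.5673 · 0.4966 / 0.0064
  = 664.77
Design effect: 2.42 × 664.77 = 1608.75.
Round up → n = 1609 per group.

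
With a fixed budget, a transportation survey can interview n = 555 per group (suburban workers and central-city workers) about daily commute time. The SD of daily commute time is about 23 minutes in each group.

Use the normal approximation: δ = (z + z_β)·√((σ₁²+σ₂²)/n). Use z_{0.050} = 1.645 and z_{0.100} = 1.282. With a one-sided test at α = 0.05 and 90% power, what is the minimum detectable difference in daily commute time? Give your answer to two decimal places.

Minimum detectable difference ≈ 4.04 minutes

δ = (z_α + z_β) · √((σ₁²+σ₂²)/n)
  = (1.645 + 1.282) · √(1058/555)
  = 2.927 · √1.9063
  = 2.927 · 1.3807
  = 4.0413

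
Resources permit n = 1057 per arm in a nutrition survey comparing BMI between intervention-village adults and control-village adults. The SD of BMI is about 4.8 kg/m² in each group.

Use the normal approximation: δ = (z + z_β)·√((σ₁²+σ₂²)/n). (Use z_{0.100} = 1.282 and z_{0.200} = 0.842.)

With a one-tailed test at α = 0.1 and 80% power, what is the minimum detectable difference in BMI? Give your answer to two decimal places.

Minimum detectable difference ≈ 0.44 kg/m²

δ = (z_α + z_β) · √((σ₁²+σ₂²)/n)
  = (1.282 + 0.842) · √(46.08/1057)
  = 2.124 · √0.0436
  = 2.124 · 0.2088
  = 0.4435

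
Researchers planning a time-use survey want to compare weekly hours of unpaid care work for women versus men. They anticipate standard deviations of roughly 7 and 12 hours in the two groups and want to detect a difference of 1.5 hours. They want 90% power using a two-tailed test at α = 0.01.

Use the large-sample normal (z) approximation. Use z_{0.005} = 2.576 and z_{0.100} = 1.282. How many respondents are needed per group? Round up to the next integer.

n = (z_{α/2} + z_β)² · (σ₁² + σ₂²) / δ²
  = (2.576 + 1.282)² · (7² + 12² = 193) / 1.5²
  = 14.8842 · 193 / 2.25
  = 1276.73
Round up → n = 1277 per group.

n = 1277 per group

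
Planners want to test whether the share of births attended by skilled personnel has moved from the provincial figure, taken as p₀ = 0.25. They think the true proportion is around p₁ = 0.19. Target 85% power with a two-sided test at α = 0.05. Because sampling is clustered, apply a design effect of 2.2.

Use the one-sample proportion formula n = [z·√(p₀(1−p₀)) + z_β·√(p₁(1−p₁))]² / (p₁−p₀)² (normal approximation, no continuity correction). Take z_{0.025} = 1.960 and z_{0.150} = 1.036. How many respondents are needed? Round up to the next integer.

n = [z_{α/2}·√(p₀q₀) + z_β·√(p₁q₁)]² / (p₁ − p₀)²
  = [1.960·√(0.25·0.75) + 1.036·√(0.19·0.81)]² / (-0.06)²
  = [1.960·0.4330 + 1.036·0.3923]² / 0.0036
  = [1.2551]² / 0.0036
  = 437.60
Design effect: 2.2 × 437.60 = 962.71.
Round up → n = 963.

n = 963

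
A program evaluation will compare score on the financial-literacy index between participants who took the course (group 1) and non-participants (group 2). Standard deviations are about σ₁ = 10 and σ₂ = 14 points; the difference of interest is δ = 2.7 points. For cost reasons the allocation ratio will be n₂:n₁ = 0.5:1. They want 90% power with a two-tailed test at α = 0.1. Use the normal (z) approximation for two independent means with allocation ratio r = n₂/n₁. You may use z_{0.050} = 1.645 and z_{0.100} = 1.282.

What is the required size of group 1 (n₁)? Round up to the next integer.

n₁ = (z_{α/2} + z_β)² · (σ₁² + σ₂²/r) / δ²
   = (1.645 + 1.282)² · (10² + 14²/0.5) / 2.7²
   = 8.5673 · (100 + 392) / 7.29
   = 8.5673 · 492 / 7.29
   = 578.21
Round up → n₁ = 579; n₂ = r·n₁ = 0.5 × 579 = 290.

n₁ = 579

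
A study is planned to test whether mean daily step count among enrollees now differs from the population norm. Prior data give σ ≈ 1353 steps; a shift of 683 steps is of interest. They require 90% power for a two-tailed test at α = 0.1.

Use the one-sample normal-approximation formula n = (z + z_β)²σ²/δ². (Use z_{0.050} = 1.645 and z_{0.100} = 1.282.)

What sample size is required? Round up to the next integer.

n = (z_{α/2} + z_β)² · σ² / δ²
  = (1.645 + 1.282)² · 1353² / 683²
  = 8.5673 · 1830609 / 466489
  = 33.62
Round up → n = 34.

n = 34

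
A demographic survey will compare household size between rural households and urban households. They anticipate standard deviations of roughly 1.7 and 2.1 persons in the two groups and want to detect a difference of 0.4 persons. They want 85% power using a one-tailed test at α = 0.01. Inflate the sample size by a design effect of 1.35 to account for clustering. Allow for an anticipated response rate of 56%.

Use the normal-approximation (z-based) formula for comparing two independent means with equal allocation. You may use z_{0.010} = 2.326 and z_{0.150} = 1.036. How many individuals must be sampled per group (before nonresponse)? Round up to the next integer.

n = 1244 per group

n = (z_α + z_β)² · (σ₁² + σ₂²) / δ²
  = (2.326 + 1.036)² · (1.7² + 2.1² = 7.3) / 0.4²
  = 11.3030 · 7.3 / 0.16
  = 515.70
Design effect: 1.35 × 515.70 = 696.20.
Adjust for 56% response: 696.20 / 0.56 = 1243.21.
Round up → n = 1244 per group.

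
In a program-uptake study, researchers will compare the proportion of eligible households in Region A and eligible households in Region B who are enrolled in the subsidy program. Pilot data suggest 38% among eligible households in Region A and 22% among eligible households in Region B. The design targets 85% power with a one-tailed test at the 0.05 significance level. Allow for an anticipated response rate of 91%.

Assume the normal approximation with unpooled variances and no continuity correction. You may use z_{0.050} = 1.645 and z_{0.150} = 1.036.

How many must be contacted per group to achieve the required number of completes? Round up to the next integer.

n = 126 per group

n = (z_α + z_β)² · [p₁(1−p₁) + p₂(1−p₂)] / (p₁ − p₂)²
  = (1.645 + 1.036)² · (0.38·0.62 + 0.22·0.78) / (0.16)²
  = (2.681)² · (0.2356 + 0.1716) / 0.0256
  = 7.1878 · 0.4072 / 0.0256
  = 114.33
Adjust for 91% response: 114.33 / 0.91 = 125.64.
Round up → n = 126 per group.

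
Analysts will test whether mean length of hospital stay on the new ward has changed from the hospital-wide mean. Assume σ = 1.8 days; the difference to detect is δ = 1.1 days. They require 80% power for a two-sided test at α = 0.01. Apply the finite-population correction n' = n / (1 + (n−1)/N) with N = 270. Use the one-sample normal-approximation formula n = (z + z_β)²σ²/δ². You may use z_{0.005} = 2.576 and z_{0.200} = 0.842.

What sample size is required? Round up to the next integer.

n = 29

n = (z_{α/2} + z_β)² · σ² / δ²
  = (2.576 + 0.842)² · 1.8² / 1.1²
  = 11.6827 · 3.24 / 1.21
  = 31.28
Finite-population correction (N = 270): 31.28 / (1 + (31.28 − 1)/270) = 28.13.
Round up → n = 29.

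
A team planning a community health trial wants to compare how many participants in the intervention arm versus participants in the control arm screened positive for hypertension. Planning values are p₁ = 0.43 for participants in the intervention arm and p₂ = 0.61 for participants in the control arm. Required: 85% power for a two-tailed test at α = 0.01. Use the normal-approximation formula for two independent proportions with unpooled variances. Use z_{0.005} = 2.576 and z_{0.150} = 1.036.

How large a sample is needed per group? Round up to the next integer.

n = 195 per group

n = (z_{α/2} + z_β)² · [p₁(1−p₁) + p₂(1−p₂)] / (p₁ − p₂)²
  = (2.576 + 1.036)² · (0.43·0.57 + 0.61·0.39) / (-0.18)²
  = (3.612)² · (0.2451 + 0.2379) / 0.0324
  = 13.0465 · 0.4830 / 0.0324
  = 194.49
Round up → n = 195 per group.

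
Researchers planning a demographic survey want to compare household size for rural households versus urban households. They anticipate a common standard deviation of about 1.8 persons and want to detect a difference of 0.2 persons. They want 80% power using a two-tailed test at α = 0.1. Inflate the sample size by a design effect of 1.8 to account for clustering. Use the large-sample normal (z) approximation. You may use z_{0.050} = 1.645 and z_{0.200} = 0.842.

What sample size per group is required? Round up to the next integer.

n = (z_{α/2} + z_β)² · (σ₁² + σ₂²) / δ²
  = (1.645 + 0.842)² · (2·1.8² = 6.48) / 0.2²
  = 6.1852 · 6.48 / 0.04
  = 1002.00
Design effect: 1.8 × 1002.00 = 1803.60.
Round up → n = 1804 per group.

n = 1804 per group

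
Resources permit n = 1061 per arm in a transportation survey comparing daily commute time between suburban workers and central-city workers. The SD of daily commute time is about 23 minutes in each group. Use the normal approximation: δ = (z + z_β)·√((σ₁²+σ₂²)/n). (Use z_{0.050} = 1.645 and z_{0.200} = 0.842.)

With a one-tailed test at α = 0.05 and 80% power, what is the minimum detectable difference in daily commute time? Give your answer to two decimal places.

δ = (z_α + z_β) · √((σ₁²+σ₂²)/n)
  = (1.645 + 0.842) · √(1058/1061)
  = 2.487 · √0.99717
  = 2.487 · 0.9986
  = 2.4835

Minimum detectable difference ≈ 2.48 minutes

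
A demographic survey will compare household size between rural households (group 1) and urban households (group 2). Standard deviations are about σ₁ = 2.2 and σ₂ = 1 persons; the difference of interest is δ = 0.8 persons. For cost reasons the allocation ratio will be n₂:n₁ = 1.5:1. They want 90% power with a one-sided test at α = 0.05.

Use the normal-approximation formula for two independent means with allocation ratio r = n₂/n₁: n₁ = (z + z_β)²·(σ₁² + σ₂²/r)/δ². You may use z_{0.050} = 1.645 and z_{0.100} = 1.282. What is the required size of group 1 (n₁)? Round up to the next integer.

n₁ = (z_α + z_β)² · (σ₁² + σ₂²/r) / δ²
   = (1.645 + 1.282)² · (2.2² + 1²/1.5) / 0.8²
   = 8.5673 · (4.84 + 0.66667) / 0.64
   = 8.5673 · 5.5067 / 0.64
   = 73.71
Round up → n₁ = 74; n₂ = r·n₁ = 1.5 × 74 = 111.

n₁ = 74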